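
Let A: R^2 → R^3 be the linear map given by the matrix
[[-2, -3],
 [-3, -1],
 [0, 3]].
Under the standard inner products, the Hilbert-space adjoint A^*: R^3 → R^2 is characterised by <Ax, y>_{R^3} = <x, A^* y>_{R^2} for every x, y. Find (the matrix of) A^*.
A^* = A^T =
[[-2, -3, 0],
 [-3, -1, 3]]

For real matrices with standard dot products, the defining identity <Ax, y> = <x, A^* y> gives (Ax)^T y = x^T (A^*) y, i.e. x^T A^T y = x^T (A^*) y. Since this holds for all x, y, we must have A^* = A^T. Therefore
A^* =
[[-2, -3, 0],
 [-3, -1, 3]].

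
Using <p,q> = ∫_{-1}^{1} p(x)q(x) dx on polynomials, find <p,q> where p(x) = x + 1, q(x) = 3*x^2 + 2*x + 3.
<p,q> = 28/3

Expand the product: p(x)·q(x) = 3*x^3 + 5*x^2 + 5*x + 3.
∫_{-1}^{1} of each monomial x^k gives [2/(k+1) if k even, 0 if k odd]. Integrating term-by-term (or equivalently evaluating the antiderivative F(x) = 3*x^4/4 + 5*x^3/3 + 5*x^2/2 + 3*x at the endpoints):
  F(1) − F(−1) = 95/12 − (-17/12) = 28/3.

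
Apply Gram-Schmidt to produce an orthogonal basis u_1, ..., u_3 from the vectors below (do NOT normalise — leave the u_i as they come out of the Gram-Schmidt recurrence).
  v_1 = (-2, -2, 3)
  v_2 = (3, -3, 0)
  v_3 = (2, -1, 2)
Orthogonal basis:
  u_1 = (-2, -2, 3)
  u_2 = (3, -3, 0)
  u_3 = (33/34, 33/34, 22/17)

Apply the Gram-Schmidt recurrence
  u_1 = v_1
  u_i = v_i − Σ_{j<i} ((v_i · u_j) / (u_j · u_j)) · u_j.

Step by step this gives:
  u_1 = (-2, -2, 3)
  u_2 = (3, -3, 0)
  u_3 = (33/34, 33/34, 22/17)

Orthogonality check:
  u_2 · u_1 = 0 (should be 0)
  u_3 · u_1 = 0 (should be 0)
  u_3 · u_2 = 0 (should be 0)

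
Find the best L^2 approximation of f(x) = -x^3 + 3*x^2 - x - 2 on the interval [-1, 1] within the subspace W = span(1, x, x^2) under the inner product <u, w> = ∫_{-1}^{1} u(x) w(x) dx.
g(x) = 3*x^2 - 8*x/5 - 2

The best approximation g ∈ W is the orthogonal projection of f onto W. Writing g = a_0 + a_1 x + a_2 x^2, the coefficients solve the normal equations G · a = b where
  G_{ij} = <φ_i, φ_j> and b_i = <f, φ_i>, with φ_0 = 1, φ_1 = x, φ_2 = x^2.
G =
  [2, 0, 2/3]
  [0, 2/3, 0]
  [2/3, 0, 2/5],
b = (-2, -16/15, -2/15).
Solving gives a_0 = -2, a_1 = -8/5, a_2 = 3, so
  g(x) = 3*x^2 - 8*x/5 - 2.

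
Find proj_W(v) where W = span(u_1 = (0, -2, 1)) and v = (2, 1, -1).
proj_W(v) = (0, 6/5, -3/5)

Set up U = [u_1 | ... | u_1] ∈ R^(3×1). The projector onto W = col(U) is P = U (U^T U)^(-1) U^T.
Compute U^T U =
  [5],
and U^T v = (-3).
Solve U^T U · c = U^T v for the coefficients: c = (-3/5). The projection is proj_W(v) = U c.
Check: (v - proj_W(v)) · u_1 = 0  (should be 0).
Result: proj_W(v) = (0, 6/5, -3/5).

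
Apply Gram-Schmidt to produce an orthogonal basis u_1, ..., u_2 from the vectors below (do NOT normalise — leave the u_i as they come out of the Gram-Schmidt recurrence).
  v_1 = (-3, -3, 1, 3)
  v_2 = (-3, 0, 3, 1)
Orthogonal basis:
  u_1 = (-3, -3, 1, 3)
  u_2 = (-39/28, 45/28, 69/28, -17/28)

Apply the Gram-Schmidt recurrence
  u_1 = v_1
  u_i = v_i − Σ_{j<i} ((v_i · u_j) / (u_j · u_j)) · u_j.

Step by step this gives:
  u_1 = (-3, -3, 1, 3)
  u_2 = (-39/28, 45/28, 69/28, -17/28)

Orthogonality check:
  u_2 · u_1 = 0 (should be 0)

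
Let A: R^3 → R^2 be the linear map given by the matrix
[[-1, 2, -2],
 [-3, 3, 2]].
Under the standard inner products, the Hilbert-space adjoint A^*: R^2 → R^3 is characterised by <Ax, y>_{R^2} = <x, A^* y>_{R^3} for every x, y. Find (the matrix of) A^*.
A^* = A^T =
[[-1, -3],
 [2, 3],
 [-2, 2]]

For real matrices with standard dot products, the defining identity <Ax, y> = <x, A^* y> gives (Ax)^T y = x^T (A^*) y, i.e. x^T A^T y = x^T (A^*) y. Since this holds for all x, y, we must have A^* = A^T. Therefore
A^* =
[[-1, -3],
 [2, 3],
 [-2, 2]].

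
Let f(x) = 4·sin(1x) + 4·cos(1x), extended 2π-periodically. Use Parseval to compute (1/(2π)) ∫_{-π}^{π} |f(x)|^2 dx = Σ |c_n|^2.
Σ |c_n|^2 = 16

Expand |f|^2 and use orthogonality of {sin(nx), cos(mx)} on [-π, π]:
  ∫_{-π}^{π} sin(nx)^2 dx = π, ∫ cos(mx)^2 dx = π, and cross terms integrate to 0.
So ∫_{-π}^{π} f(x)^2 dx = 4^2 · π + 4^2 · π = (16 + 16)π.
Divide by 2π: (16 + 16)/2 = 16.
By Parseval, this equals Σ |c_n|^2.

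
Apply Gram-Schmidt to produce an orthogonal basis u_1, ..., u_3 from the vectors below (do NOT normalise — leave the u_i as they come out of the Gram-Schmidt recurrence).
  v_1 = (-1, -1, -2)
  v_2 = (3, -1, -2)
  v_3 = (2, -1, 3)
Orthogonal basis:
  u_1 = (-1, -1, -2)
  u_2 = (10/3, -2/3, -4/3)
  u_3 = (0, -2, 1)

Apply the Gram-Schmidt recurrence
  u_1 = v_1
  u_i = v_i − Σ_{j<i} ((v_i · u_j) / (u_j · u_j)) · u_j.

Step by step this gives:
  u_1 = (-1, -1, -2)
  u_2 = (10/3, -2/3, -4/3)
  u_3 = (0, -2, 1)

Orthogonality check:
  u_2 · u_1 = 0 (should be 0)
  u_3 · u_1 = 0 (should be 0)
  u_3 · u_2 = 0 (should be 0)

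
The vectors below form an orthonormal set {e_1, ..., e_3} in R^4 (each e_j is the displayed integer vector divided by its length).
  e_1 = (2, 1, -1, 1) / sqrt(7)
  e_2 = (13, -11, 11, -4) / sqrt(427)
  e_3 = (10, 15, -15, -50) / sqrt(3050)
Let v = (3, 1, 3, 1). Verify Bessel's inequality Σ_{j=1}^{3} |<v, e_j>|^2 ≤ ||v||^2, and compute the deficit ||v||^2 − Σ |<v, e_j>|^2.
Σ |<v, e_j>|^2 = 12; ||v||^2 = 20; deficit = 8

Write each e_j = u_j / sqrt(<u_j, u_j>) where u_j is the displayed integer vector. Then <v, e_j> = <v, u_j> / sqrt(<u_j, u_j>), so |<v, e_j>|^2 = <v, u_j>^2 / <u_j, u_j>.
Coefficients: <v, e_1> = 5/sqrt(7), <v, e_2> = 57/sqrt(427), <v, e_3> = -50/sqrt(3050).
Square and sum: Σ |<v, e_j>|^2 = 12.
Compute ||v||^2 = v·v = 20.
Deficit = 20 − 12 = 8 ≥ 0, confirming Bessel's inequality. (The deficit equals ||v − Σ <v,e_j> e_j||^2, the squared distance from v to span{e_j}.)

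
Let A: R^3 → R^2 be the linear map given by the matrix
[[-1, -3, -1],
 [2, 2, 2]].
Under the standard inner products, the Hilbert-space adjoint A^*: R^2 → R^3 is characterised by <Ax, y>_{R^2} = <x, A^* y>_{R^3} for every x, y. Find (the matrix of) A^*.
A^* = A^T =
[[-1, 2],
 [-3, 2],
 [-1, 2]]

For real matrices with standard dot products, the defining identity <Ax, y> = <x, A^* y> gives (Ax)^T y = x^T (A^*) y, i.e. x^T A^T y = x^T (A^*) y. Since this holds for all x, y, we must have A^* = A^T. Therefore
A^* =
[[-1, 2],
 [-3, 2],
 [-1, 2]].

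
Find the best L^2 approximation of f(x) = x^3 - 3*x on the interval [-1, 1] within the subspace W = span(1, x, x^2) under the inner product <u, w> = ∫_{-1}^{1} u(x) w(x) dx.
g(x) = -12*x/5

The best approximation g ∈ W is the orthogonal projection of f onto W. Writing g = a_0 + a_1 x + a_2 x^2, the coefficients solve the normal equations G · a = b where
  G_{ij} = <φ_i, φ_j> and b_i = <f, φ_i>, with φ_0 = 1, φ_1 = x, φ_2 = x^2.
G =
  [2, 0, 2/3]
  [0, 2/3, 0]
  [2/3, 0, 2/5],
b = (0, -8/5, 0).
Solving gives a_0 = 0, a_1 = -12/5, a_2 = 0, so
  g(x) = -12*x/5.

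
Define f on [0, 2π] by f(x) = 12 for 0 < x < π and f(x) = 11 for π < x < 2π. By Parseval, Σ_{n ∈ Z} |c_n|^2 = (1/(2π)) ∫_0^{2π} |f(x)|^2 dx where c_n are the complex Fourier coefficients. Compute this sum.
Σ |c_n|^2 = 265/2

Parseval equates the L^2 energy of f (normalised by 1/(2π)) with the ℓ^2 sum of its Fourier coefficients: (1/(2π)) ∫_0^{2π} |f|^2 = Σ |c_n|^2.
Compute the left side: (1/(2π)) [∫_0^π 12^2 dx + ∫_π^{2π} 11^2 dx] = (1/(2π)) · (144π + 121π) = (144 + 121)/2 = 265/2.
So Σ_{n ∈ Z} |c_n|^2 = 265/2.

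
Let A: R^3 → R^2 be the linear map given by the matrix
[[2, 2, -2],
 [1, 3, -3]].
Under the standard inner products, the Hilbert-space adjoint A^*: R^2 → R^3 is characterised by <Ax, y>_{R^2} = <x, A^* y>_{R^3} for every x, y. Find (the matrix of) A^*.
A^* = A^T =
[[2, 1],
 [2, 3],
 [-2, -3]]

For real matrices with standard dot products, the defining identity <Ax, y> = <x, A^* y> gives (Ax)^T y = x^T (A^*) y, i.e. x^T A^T y = x^T (A^*) y. Since this holds for all x, y, we must have A^* = A^T. Therefore
A^* =
[[2, 1],
 [2, 3],
 [-2, -3]].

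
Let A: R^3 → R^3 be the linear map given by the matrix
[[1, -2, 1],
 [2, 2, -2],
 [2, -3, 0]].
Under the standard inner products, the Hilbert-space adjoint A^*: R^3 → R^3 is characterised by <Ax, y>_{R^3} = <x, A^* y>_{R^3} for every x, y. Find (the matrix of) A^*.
A^* = A^T =
[[1, 2, 2],
 [-2, 2, -3],
 [1, -2, 0]]

For real matrices with standard dot products, the defining identity <Ax, y> = <x, A^* y> gives (Ax)^T y = x^T (A^*) y, i.e. x^T A^T y = x^T (A^*) y. Since this holds for all x, y, we must have A^* = A^T. Therefore
A^* =
[[1, 2, 2],
 [-2, 2, -3],
 [1, -2, 0]].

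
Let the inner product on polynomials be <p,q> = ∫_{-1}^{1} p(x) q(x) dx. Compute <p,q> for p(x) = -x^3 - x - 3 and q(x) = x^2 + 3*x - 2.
<p,q> = 34/5

Expand the product: p(x)·q(x) = -x^5 - 3*x^4 + x^3 - 6*x^2 - 7*x + 6.
∫_{-1}^{1} of each monomial x^k gives [2/(k+1) if k even, 0 if k odd]. Integrating term-by-term (or equivalently evaluating the antiderivative F(x) = -x^6/6 - 3*x^5/5 + x^4/4 - 2*x^3 - 7*x^2/2 + 6*x at the endpoints):
  F(1) − F(−1) = -1/60 − (-409/60) = 34/5.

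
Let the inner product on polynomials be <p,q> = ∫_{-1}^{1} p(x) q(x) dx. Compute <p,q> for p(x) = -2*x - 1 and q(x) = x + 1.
<p,q> = -10/3

Expand the product: p(x)·q(x) = -2*x^2 - 3*x - 1.
∫_{-1}^{1} of each monomial x^k gives [2/(k+1) if k even, 0 if k odd]. Integrating term-by-term (or equivalently evaluating the antiderivative F(x) = -2*x^3/3 - 3*x^2/2 - x at the endpoints):
  F(1) − F(−1) = -19/6 − (1/6) = -10/3.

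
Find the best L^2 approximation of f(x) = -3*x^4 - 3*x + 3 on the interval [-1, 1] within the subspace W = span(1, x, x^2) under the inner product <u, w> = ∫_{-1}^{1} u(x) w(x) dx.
g(x) = -18*x^2/7 - 3*x + 114/35

The best approximation g ∈ W is the orthogonal projection of f onto W. Writing g = a_0 + a_1 x + a_2 x^2, the coefficients solve the normal equations G · a = b where
  G_{ij} = <φ_i, φ_j> and b_i = <f, φ_i>, with φ_0 = 1, φ_1 = x, φ_2 = x^2.
G =
  [2, 0, 2/3]
  [0, 2/3, 0]
  [2/3, 0, 2/5],
b = (24/5, -2, 8/7).
Solving gives a_0 = 114/35, a_1 = -3, a_2 = -18/7, so
  g(x) = -18*x^2/7 - 3*x + 114/35.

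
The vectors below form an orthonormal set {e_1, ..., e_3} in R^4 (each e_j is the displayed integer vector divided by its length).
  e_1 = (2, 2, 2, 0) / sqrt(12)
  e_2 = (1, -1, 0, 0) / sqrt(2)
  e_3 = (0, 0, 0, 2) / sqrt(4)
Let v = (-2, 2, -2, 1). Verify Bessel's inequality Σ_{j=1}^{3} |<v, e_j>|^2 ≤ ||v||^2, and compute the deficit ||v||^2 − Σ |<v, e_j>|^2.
Σ |<v, e_j>|^2 = 31/3; ||v||^2 = 13; deficit = 8/3

Write each e_j = u_j / sqrt(<u_j, u_j>) where u_j is the displayed integer vector. Then <v, e_j> = <v, u_j> / sqrt(<u_j, u_j>), so |<v, e_j>|^2 = <v, u_j>^2 / <u_j, u_j>.
Coefficients: <v, e_1> = -4/sqrt(12), <v, e_2> = -4/sqrt(2), <v, e_3> = 2/sqrt(4).
Square and sum: Σ |<v, e_j>|^2 = 31/3.
Compute ||v||^2 = v·v = 13.
Deficit = 13 − 31/3 = 8/3 ≥ 0, confirming Bessel's inequality. (The deficit equals ||v − Σ <v,e_j> e_j||^2, the squared distance from v to span{e_j}.)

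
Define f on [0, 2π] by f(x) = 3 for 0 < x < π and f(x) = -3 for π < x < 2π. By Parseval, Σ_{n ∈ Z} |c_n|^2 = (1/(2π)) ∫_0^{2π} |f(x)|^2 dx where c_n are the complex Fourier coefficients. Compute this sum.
Σ |c_n|^2 = 9

Parseval equates the L^2 energy of f (normalised by 1/(2π)) with the ℓ^2 sum of its Fourier coefficients: (1/(2π)) ∫_0^{2π} |f|^2 = Σ |c_n|^2.
Compute the left side: (1/(2π)) [∫_0^π 3^2 dx + ∫_π^{2π} (-3)^2 dx] = (1/(2π)) · (9π + 9π) = (9 + 9)/2 = 9.
So Σ_{n ∈ Z} |c_n|^2 = 9.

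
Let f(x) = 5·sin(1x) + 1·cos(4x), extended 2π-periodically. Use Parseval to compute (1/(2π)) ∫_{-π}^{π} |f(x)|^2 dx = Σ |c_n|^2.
Σ |c_n|^2 = 13

Expand |f|^2 and use orthogonality of {sin(nx), cos(mx)} on [-π, π]:
  ∫_{-π}^{π} sin(nx)^2 dx = π, ∫ cos(mx)^2 dx = π, and cross terms integrate to 0.
So ∫_{-π}^{π} f(x)^2 dx = 5^2 · π + 1^2 · π = (25 + 1)π.
Divide by 2π: (25 + 1)/2 = 13.
By Parseval, this equals Σ |c_n|^2.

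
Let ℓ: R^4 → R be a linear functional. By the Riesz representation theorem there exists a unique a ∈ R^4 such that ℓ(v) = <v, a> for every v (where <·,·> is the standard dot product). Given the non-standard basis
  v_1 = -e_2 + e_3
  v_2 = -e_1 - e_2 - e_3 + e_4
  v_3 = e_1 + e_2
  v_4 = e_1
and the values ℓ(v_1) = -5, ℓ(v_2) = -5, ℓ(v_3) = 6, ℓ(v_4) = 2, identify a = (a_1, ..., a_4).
a = (2, 4, -1, 0)

Write a = (a_1, ..., a_4) in the standard basis. For each basis vector v_i, ℓ(v_i) = <v_i, a> is a linear equation in the a_j's. Collect the n equations into a matrix system V a = ℓ, where row i of V is v_i (expressed in the standard basis). Since V is invertible (lower-triangular with 1s on the diagonal, up to permutation), solve by back-substitution:
  V =
[[0, -1, 1, 0],
 [-1, -1, -1, 1],
 [1, 1, 0, 0],
 [1, 0, 0, 0]]
  V a = (-5, -5, 6, 2)
Solving gives a = (2, 4, -1, 0).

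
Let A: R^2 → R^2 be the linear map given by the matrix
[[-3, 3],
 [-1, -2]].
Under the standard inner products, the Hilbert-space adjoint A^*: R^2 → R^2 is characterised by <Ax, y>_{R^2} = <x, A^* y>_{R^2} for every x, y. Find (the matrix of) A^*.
A^* = A^T =
[[-3, -1],
 [3, -2]]

For real matrices with standard dot products, the defining identity <Ax, y> = <x, A^* y> gives (Ax)^T y = x^T (A^*) y, i.e. x^T A^T y = x^T (A^*) y. Since this holds for all x, y, we must have A^* = A^T. Therefore
A^* =
[[-3, -1],
 [3, -2]].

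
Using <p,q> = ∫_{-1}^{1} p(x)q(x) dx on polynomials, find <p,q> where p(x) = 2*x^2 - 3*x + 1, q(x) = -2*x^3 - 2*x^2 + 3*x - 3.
<p,q> = -248/15

Expand the product: p(x)·q(x) = -4*x^5 + 2*x^4 + 10*x^3 - 17*x^2 + 12*x - 3.
∫_{-1}^{1} of each monomial x^k gives [2/(k+1) if k even, 0 if k odd]. Integrating term-by-term (or equivalently evaluating the antiderivative F(x) = -2*x^6/3 + 2*x^5/5 + 5*x^4/2 - 17*x^3/3 + 6*x^2 - 3*x at the endpoints):
  F(1) − F(−1) = -13/30 − (161/10) = -248/15.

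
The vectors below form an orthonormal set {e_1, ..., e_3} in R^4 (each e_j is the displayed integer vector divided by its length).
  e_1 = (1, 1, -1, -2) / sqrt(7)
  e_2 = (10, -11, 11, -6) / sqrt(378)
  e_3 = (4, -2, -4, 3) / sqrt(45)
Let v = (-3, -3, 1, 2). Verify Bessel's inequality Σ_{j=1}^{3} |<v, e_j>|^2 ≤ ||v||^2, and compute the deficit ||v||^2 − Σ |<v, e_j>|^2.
Σ |<v, e_j>|^2 = 2383/135; ||v||^2 = 23; deficit = 722/135

Write each e_j = u_j / sqrt(<u_j, u_j>) where u_j is the displayed integer vector. Then <v, e_j> = <v, u_j> / sqrt(<u_j, u_j>), so |<v, e_j>|^2 = <v, u_j>^2 / <u_j, u_j>.
Coefficients: <v, e_1> = -11/sqrt(7), <v, e_2> = 2/sqrt(378), <v, e_3> = -4/sqrt(45).
Square and sum: Σ |<v, e_j>|^2 = 2383/135.
Compute ||v||^2 = v·v = 23.
Deficit = 23 − 2383/135 = 722/135 ≥ 0, confirming Bessel's inequality. (The deficit equals ||v − Σ <v,e_j> e_j||^2, the squared distance from v to span{e_j}.)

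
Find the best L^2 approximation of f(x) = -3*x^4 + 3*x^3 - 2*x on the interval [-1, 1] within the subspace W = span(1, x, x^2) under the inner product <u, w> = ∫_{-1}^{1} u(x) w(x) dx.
g(x) = -18*x^2/7 - x/5 + 9/35

The best approximation g ∈ W is the orthogonal projection of f onto W. Writing g = a_0 + a_1 x + a_2 x^2, the coefficients solve the normal equations G · a = b where
  G_{ij} = <φ_i, φ_j> and b_i = <f, φ_i>, with φ_0 = 1, φ_1 = x, φ_2 = x^2.
G =
  [2, 0, 2/3]
  [0, 2/3, 0]
  [2/3, 0, 2/5],
b = (-6/5, -2/15, -6/7).
Solving gives a_0 = 9/35, a_1 = -1/5, a_2 = -18/7, so
  g(x) = -18*x^2/7 - x/5 + 9/35.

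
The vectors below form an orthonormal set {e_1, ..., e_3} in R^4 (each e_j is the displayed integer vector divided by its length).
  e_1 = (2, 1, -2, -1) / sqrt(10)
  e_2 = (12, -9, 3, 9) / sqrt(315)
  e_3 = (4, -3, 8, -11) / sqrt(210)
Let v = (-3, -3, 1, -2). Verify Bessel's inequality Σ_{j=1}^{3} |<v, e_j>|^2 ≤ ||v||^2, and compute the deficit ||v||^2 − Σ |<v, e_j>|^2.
Σ |<v, e_j>|^2 = 67/5; ||v||^2 = 23; deficit = 48/5

Write each e_j = u_j / sqrt(<u_j, u_j>) where u_j is the displayed integer vector. Then <v, e_j> = <v, u_j> / sqrt(<u_j, u_j>), so |<v, e_j>|^2 = <v, u_j>^2 / <u_j, u_j>.
Coefficients: <v, e_1> = -9/sqrt(10), <v, e_2> = -24/sqrt(315), <v, e_3> = 27/sqrt(210).
Square and sum: Σ |<v, e_j>|^2 = 67/5.
Compute ||v||^2 = v·v = 23.
Deficit = 23 − 67/5 = 48/5 ≥ 0, confirming Bessel's inequality. (The deficit equals ||v − Σ <v,e_j> e_j||^2, the squared distance from v to span{e_j}.)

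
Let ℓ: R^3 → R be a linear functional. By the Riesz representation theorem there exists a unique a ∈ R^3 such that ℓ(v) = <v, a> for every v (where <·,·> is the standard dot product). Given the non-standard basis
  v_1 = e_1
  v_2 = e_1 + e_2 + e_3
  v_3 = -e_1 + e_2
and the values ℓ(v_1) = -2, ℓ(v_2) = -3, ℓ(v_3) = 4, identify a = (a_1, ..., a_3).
a = (-2, 2, -3)

Write a = (a_1, ..., a_3) in the standard basis. For each basis vector v_i, ℓ(v_i) = <v_i, a> is a linear equation in the a_j's. Collect the n equations into a matrix system V a = ℓ, where row i of V is v_i (expressed in the standard basis). Since V is invertible (lower-triangular with 1s on the diagonal, up to permutation), solve by back-substitution:
  V =
[[1, 0, 0],
 [1, 1, 1],
 [-1, 1, 0]]
  V a = (-2, -3, 4)
Solving gives a = (-2, 2, -3).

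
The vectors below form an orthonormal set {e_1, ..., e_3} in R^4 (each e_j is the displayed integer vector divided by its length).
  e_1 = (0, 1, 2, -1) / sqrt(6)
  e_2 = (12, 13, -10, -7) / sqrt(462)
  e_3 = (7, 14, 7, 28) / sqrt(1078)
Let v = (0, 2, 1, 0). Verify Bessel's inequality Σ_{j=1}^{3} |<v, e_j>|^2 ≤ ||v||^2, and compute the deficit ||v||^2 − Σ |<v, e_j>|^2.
Σ |<v, e_j>|^2 = 61/14; ||v||^2 = 5; deficit = 9/14

Write each e_j = u_j / sqrt(<u_j, u_j>) where u_j is the displayed integer vector. Then <v, e_j> = <v, u_j> / sqrt(<u_j, u_j>), so |<v, e_j>|^2 = <v, u_j>^2 / <u_j, u_j>.
Coefficients: <v, e_1> = 4/sqrt(6), <v, e_2> = 16/sqrt(462), <v, e_3> = 35/sqrt(1078).
Square and sum: Σ |<v, e_j>|^2 = 61/14.
Compute ||v||^2 = v·v = 5.
Deficit = 5 − 61/14 = 9/14 ≥ 0, confirming Bessel's inequality. (The deficit equals ||v − Σ <v,e_j> e_j||^2, the squared distance from v to span{e_j}.)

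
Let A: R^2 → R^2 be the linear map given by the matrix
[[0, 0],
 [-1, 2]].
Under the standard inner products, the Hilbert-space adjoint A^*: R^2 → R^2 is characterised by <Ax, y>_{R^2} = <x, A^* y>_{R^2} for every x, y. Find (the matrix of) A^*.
A^* = A^T =
[[0, -1],
 [0, 2]]

For real matrices with standard dot products, the defining identity <Ax, y> = <x, A^* y> gives (Ax)^T y = x^T (A^*) y, i.e. x^T A^T y = x^T (A^*) y. Since this holds for all x, y, we must have A^* = A^T. Therefore
A^* =
[[0, -1],
 [0, 2]].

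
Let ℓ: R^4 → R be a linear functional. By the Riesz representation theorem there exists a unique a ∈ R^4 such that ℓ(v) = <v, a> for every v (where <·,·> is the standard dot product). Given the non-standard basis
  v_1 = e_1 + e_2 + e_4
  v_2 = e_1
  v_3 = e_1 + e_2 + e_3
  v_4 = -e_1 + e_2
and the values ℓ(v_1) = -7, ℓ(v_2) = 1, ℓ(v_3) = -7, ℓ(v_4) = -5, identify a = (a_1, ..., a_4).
a = (1, -4, -4, -4)

Write a = (a_1, ..., a_4) in the standard basis. For each basis vector v_i, ℓ(v_i) = <v_i, a> is a linear equation in the a_j's. Collect the n equations into a matrix system V a = ℓ, where row i of V is v_i (expressed in the standard basis). Since V is invertible (lower-triangular with 1s on the diagonal, up to permutation), solve by back-substitution:
  V =
[[1, 1, 0, 1],
 [1, 0, 0, 0],
 [1, 1, 1, 0],
 [-1, 1, 0, 0]]
  V a = (-7, 1, -7, -5)
Solving gives a = (1, -4, -4, -4).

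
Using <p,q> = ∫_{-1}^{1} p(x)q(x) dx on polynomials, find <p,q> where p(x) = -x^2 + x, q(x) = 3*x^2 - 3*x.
<p,q> = -16/5

Expand the product: p(x)·q(x) = -3*x^4 + 6*x^3 - 3*x^2.
∫_{-1}^{1} of each monomial x^k gives [2/(k+1) if k even, 0 if k odd]. Integrating term-by-term (or equivalently evaluating the antiderivative F(x) = -3*x^5/5 + 3*x^4/2 - x^3 at the endpoints):
  F(1) − F(−1) = -1/10 − (31/10) = -16/5.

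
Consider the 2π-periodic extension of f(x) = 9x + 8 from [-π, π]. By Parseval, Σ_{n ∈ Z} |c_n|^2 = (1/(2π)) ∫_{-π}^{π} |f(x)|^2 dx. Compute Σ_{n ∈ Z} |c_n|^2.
Σ |c_n|^2 = 27π^2 + 64

Expand and integrate term by term over [-π, π]:
  ∫ (9x)^2 dx = 81·(2π^3/3); ∫ 2·9·(8)·x dx = 0 (odd integrand); ∫ 8^2 dx = 64·2π.
So (1/(2π)) ∫_{-π}^{π} (9x + 8)^2 dx = 81π^2/3 + 64 = 27π^2 + 64.
Parseval ⇒ Σ |c_n|^2 = 27π^2 + 64.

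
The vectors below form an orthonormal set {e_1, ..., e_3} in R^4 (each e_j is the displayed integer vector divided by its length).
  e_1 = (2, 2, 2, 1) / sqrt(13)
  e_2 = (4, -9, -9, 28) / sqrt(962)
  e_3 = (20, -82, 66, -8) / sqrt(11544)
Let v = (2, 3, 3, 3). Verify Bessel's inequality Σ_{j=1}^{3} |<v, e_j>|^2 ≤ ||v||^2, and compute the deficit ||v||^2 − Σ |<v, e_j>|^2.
Σ |<v, e_j>|^2 = 1145/39; ||v||^2 = 31; deficit = 64/39

Write each e_j = u_j / sqrt(<u_j, u_j>) where u_j is the displayed integer vector. Then <v, e_j> = <v, u_j> / sqrt(<u_j, u_j>), so |<v, e_j>|^2 = <v, u_j>^2 / <u_j, u_j>.
Coefficients: <v, e_1> = 19/sqrt(13), <v, e_2> = 38/sqrt(962), <v, e_3> = -32/sqrt(11544).
Square and sum: Σ |<v, e_j>|^2 = 1145/39.
Compute ||v||^2 = v·v = 31.
Deficit = 31 − 1145/39 = 64/39 ≥ 0, confirming Bessel's inequality. (The deficit equals ||v − Σ <v,e_j> e_j||^2, the squared distance from v to span{e_j}.)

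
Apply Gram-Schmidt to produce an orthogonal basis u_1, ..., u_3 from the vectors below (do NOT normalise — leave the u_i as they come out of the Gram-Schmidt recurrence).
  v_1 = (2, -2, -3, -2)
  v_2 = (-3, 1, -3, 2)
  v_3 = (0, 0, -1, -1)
Orthogonal basis:
  u_1 = (2, -2, -3, -2)
  u_2 = (-19/7, 5/7, -24/7, 12/7)
  u_3 = (-64/237, 100/237, -2/79, -155/237)

Apply the Gram-Schmidt recurrence
  u_1 = v_1
  u_i = v_i − Σ_{j<i} ((v_i · u_j) / (u_j · u_j)) · u_j.

Step by step this gives:
  u_1 = (2, -2, -3, -2)
  u_2 = (-19/7, 5/7, -24/7, 12/7)
  u_3 = (-64/237, 100/237, -2/79, -155/237)

Orthogonality check:
  u_2 · u_1 = 0 (should be 0)
  u_3 · u_1 = 0 (should be 0)
  u_3 · u_2 = 0 (should be 0)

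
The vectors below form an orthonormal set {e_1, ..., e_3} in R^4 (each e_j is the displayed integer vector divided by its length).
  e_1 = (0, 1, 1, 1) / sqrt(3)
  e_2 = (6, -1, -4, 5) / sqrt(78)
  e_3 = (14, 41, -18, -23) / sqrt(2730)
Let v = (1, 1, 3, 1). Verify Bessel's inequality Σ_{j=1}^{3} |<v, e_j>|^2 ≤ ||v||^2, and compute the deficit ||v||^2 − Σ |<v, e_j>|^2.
Σ |<v, e_j>|^2 = 899/105; ||v||^2 = 12; deficit = 361/105

Write each e_j = u_j / sqrt(<u_j, u_j>) where u_j is the displayed integer vector. Then <v, e_j> = <v, u_j> / sqrt(<u_j, u_j>), so |<v, e_j>|^2 = <v, u_j>^2 / <u_j, u_j>.
Coefficients: <v, e_1> = 5/sqrt(3), <v, e_2> = -2/sqrt(78), <v, e_3> = -22/sqrt(2730).
Square and sum: Σ |<v, e_j>|^2 = 899/105.
Compute ||v||^2 = v·v = 12.
Deficit = 12 − 899/105 = 361/105 ≥ 0, confirming Bessel's inequality. (The deficit equals ||v − Σ <v,e_j> e_j||^2, the squared distance from v to span{e_j}.)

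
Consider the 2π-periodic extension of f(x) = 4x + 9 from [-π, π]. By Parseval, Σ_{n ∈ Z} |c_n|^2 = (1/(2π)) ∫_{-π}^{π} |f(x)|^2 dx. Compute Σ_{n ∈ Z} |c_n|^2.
Σ |c_n|^2 = 16π^2/3 + 81

Expand and integrate term by term over [-π, π]:
  ∫ (4x)^2 dx = 16·(2π^3/3); ∫ 2·4·(9)·x dx = 0 (odd integrand); ∫ 9^2 dx = 81·2π.
So (1/(2π)) ∫_{-π}^{π} (4x + 9)^2 dx = 16π^2/3 + 81 = 16π^2/3 + 81.
Parseval ⇒ Σ |c_n|^2 = 16π^2/3 + 81.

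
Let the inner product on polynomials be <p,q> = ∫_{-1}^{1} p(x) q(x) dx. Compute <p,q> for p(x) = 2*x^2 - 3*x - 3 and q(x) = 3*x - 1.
<p,q> = -4/3

Expand the product: p(x)·q(x) = 6*x^3 - 11*x^2 - 6*x + 3.
∫_{-1}^{1} of each monomial x^k gives [2/(k+1) if k even, 0 if k odd]. Integrating term-by-term (or equivalently evaluating the antiderivative F(x) = 3*x^4/2 - 11*x^3/3 - 3*x^2 + 3*x at the endpoints):
  F(1) − F(−1) = -13/6 − (-5/6) = -4/3.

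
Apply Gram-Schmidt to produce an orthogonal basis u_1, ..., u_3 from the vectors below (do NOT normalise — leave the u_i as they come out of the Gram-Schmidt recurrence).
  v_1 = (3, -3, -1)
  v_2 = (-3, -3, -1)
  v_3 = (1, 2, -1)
Orthogonal basis:
  u_1 = (3, -3, -1)
  u_2 = (-60/19, -54/19, -18/19)
  u_3 = (0, 1/2, -3/2)

Apply the Gram-Schmidt recurrence
  u_1 = v_1
  u_i = v_i − Σ_{j<i} ((v_i · u_j) / (u_j · u_j)) · u_j.

Step by step this gives:
  u_1 = (3, -3, -1)
  u_2 = (-60/19, -54/19, -18/19)
  u_3 = (0, 1/2, -3/2)

Orthogonality check:
  u_2 · u_1 = 0 (should be 0)
  u_3 · u_1 = 0 (should be 0)
  u_3 · u_2 = 0 (should be 0)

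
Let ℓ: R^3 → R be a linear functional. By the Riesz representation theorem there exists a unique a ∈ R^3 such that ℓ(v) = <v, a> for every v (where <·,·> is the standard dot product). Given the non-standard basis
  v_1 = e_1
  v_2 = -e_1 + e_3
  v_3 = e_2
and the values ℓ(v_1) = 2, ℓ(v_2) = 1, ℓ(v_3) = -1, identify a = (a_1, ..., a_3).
a = (2, -1, 3)

Write a = (a_1, ..., a_3) in the standard basis. For each basis vector v_i, ℓ(v_i) = <v_i, a> is a linear equation in the a_j's. Collect the n equations into a matrix system V a = ℓ, where row i of V is v_i (expressed in the standard basis). Since V is invertible (lower-triangular with 1s on the diagonal, up to permutation), solve by back-substitution:
  V =
[[1, 0, 0],
 [-1, 0, 1],
 [0, 1, 0]]
  V a = (2, 1, -1)
Solving gives a = (2, -1, 3).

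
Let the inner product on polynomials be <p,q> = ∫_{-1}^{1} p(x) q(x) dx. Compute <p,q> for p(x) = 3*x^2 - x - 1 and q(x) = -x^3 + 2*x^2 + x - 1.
<p,q> = 4/5

Expand the product: p(x)·q(x) = -3*x^5 + 7*x^4 + 2*x^3 - 6*x^2 + 1.
∫_{-1}^{1} of each monomial x^k gives [2/(k+1) if k even, 0 if k odd]. Integrating term-by-term (or equivalently evaluating the antiderivative F(x) = -x^6/2 + 7*x^5/5 + x^4/2 - 2*x^3 + x at the endpoints):
  F(1) − F(−1) = 2/5 − (-2/5) = 4/5.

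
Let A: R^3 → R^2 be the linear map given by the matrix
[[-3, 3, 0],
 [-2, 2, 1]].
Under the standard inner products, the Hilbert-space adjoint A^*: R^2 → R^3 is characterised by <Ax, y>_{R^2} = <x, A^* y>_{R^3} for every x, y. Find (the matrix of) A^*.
A^* = A^T =
[[-3, -2],
 [3, 2],
 [0, 1]]

For real matrices with standard dot products, the defining identity <Ax, y> = <x, A^* y> gives (Ax)^T y = x^T (A^*) y, i.e. x^T A^T y = x^T (A^*) y. Since this holds for all x, y, we must have A^* = A^T. Therefore
A^* =
[[-3, -2],
 [3, 2],
 [0, 1]].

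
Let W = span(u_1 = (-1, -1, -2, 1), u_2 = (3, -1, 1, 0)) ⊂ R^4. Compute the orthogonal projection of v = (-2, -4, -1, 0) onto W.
proj_W(v) = (-43/61, -87/61, -141/61, 76/61)

Set up U = [u_1 | ... | u_2] ∈ R^(4×2). The projector onto W = col(U) is P = U (U^T U)^(-1) U^T.
Compute U^T U =
  [7, -4]
  [-4, 11],
and U^T v = (8, -3).
Solve U^T U · c = U^T v for the coefficients: c = (76/61, 11/61). The projection is proj_W(v) = U c.
Check: (v - proj_W(v)) · u_1 = 0  (should be 0).
Check: (v - proj_W(v)) · u_2 = 0  (should be 0).
Result: proj_W(v) = (-43/61, -87/61, -141/61, 76/61).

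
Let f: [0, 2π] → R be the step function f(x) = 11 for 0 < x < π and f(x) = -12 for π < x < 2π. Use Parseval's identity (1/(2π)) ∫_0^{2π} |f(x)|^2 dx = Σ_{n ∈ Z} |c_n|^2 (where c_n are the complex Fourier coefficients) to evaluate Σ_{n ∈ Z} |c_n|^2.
Σ |c_n|^2 = 265/2

Parseval equates the L^2 energy of f (normalised by 1/(2π)) with the ℓ^2 sum of its Fourier coefficients: (1/(2π)) ∫_0^{2π} |f|^2 = Σ |c_n|^2.
Compute the left side: (1/(2π)) [∫_0^π 11^2 dx + ∫_π^{2π} (-12)^2 dx] = (1/(2π)) · (121π + 144π) = (121 + 144)/2 = 265/2.
So Σ_{n ∈ Z} |c_n|^2 = 265/2.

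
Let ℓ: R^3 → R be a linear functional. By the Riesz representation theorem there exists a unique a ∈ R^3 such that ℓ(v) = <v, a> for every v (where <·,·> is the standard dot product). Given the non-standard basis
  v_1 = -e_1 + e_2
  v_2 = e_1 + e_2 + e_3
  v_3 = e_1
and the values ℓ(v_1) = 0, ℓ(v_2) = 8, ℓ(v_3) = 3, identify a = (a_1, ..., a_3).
a = (3, 3, 2)

Write a = (a_1, ..., a_3) in the standard basis. For each basis vector v_i, ℓ(v_i) = <v_i, a> is a linear equation in the a_j's. Collect the n equations into a matrix system V a = ℓ, where row i of V is v_i (expressed in the standard basis). Since V is invertible (lower-triangular with 1s on the diagonal, up to permutation), solve by back-substitution:
  V =
[[-1, 1, 0],
 [1, 1, 1],
 [1, 0, 0]]
  V a = (0, 8, 3)
Solving gives a = (3, 3, 2).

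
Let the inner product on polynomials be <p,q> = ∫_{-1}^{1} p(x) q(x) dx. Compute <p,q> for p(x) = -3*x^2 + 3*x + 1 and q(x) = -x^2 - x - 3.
<p,q> = -22/15

Expand the product: p(x)·q(x) = 3*x^4 + 5*x^2 - 10*x - 3.
∫_{-1}^{1} of each monomial x^k gives [2/(k+1) if k even, 0 if k odd]. Integrating term-by-term (or equivalently evaluating the antiderivative F(x) = 3*x^5/5 + 5*x^3/3 - 5*x^2 - 3*x at the endpoints):
  F(1) − F(−1) = -86/15 − (-64/15) = -22/15.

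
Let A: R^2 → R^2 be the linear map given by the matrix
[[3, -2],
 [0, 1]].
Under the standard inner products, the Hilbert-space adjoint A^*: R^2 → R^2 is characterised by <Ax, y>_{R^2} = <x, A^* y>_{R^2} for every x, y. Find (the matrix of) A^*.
A^* = A^T =
[[3, 0],
 [-2, 1]]

For real matrices with standard dot products, the defining identity <Ax, y> = <x, A^* y> gives (Ax)^T y = x^T (A^*) y, i.e. x^T A^T y = x^T (A^*) y. Since this holds for all x, y, we must have A^* = A^T. Therefore
A^* =
[[3, 0],
 [-2, 1]].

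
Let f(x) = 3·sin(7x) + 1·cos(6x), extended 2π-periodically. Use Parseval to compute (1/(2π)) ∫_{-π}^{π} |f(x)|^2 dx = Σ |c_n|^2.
Σ |c_n|^2 = 5

Expand |f|^2 and use orthogonality of {sin(nx), cos(mx)} on [-π, π]:
  ∫_{-π}^{π} sin(nx)^2 dx = π, ∫ cos(mx)^2 dx = π, and cross terms integrate to 0.
So ∫_{-π}^{π} f(x)^2 dx = 3^2 · π + 1^2 · π = (9 + 1)π.
Divide by 2π: (9 + 1)/2 = 5.
By Parseval, this equals Σ |c_n|^2.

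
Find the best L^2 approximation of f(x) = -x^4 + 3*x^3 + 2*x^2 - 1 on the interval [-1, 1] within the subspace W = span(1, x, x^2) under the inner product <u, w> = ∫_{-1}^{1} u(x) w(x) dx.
g(x) = 8*x^2/7 + 9*x/5 - 32/35

The best approximation g ∈ W is the orthogonal projection of f onto W. Writing g = a_0 + a_1 x + a_2 x^2, the coefficients solve the normal equations G · a = b where
  G_{ij} = <φ_i, φ_j> and b_i = <f, φ_i>, with φ_0 = 1, φ_1 = x, φ_2 = x^2.
G =
  [2, 0, 2/3]
  [0, 2/3, 0]
  [2/3, 0, 2/5],
b = (-16/15, 6/5, -16/105).
Solving gives a_0 = -32/35, a_1 = 9/5, a_2 = 8/7, so
  g(x) = 8*x^2/7 + 9*x/5 - 32/35.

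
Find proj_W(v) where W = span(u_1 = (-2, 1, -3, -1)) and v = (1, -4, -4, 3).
proj_W(v) = (-2/5, 1/5, -3/5, -1/5)

Set up U = [u_1 | ... | u_1] ∈ R^(4×1). The projector onto W = col(U) is P = U (U^T U)^(-1) U^T.
Compute U^T U =
  [15],
and U^T v = (3).
Solve U^T U · c = U^T v for the coefficients: c = (1/5). The projection is proj_W(v) = U c.
Check: (v - proj_W(v)) · u_1 = 0  (should be 0).
Result: proj_W(v) = (-2/5, 1/5, -3/5, -1/5).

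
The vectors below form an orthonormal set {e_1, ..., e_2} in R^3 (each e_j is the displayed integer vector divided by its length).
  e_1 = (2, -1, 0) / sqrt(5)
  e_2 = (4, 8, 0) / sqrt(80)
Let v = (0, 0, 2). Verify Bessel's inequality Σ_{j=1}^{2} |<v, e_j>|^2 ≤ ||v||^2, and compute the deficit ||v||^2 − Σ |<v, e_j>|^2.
Σ |<v, e_j>|^2 = 0; ||v||^2 = 4; deficit = 4

Write each e_j = u_j / sqrt(<u_j, u_j>) where u_j is the displayed integer vector. Then <v, e_j> = <v, u_j> / sqrt(<u_j, u_j>), so |<v, e_j>|^2 = <v, u_j>^2 / <u_j, u_j>.
Coefficients: <v, e_1> = 0/sqrt(5), <v, e_2> = 0/sqrt(80).
Square and sum: Σ |<v, e_j>|^2 = 0.
Compute ||v||^2 = v·v = 4.
Deficit = 4 − 0 = 4 ≥ 0, confirming Bessel's inequality. (The deficit equals ||v − Σ <v,e_j> e_j||^2, the squared distance from v to span{e_j}.)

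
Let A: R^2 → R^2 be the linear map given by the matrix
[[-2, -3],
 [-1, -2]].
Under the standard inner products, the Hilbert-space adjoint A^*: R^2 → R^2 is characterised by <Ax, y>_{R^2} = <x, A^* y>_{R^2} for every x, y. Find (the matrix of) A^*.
A^* = A^T =
[[-2, -1],
 [-3, -2]]

For real matrices with standard dot products, the defining identity <Ax, y> = <x, A^* y> gives (Ax)^T y = x^T (A^*) y, i.e. x^T A^T y = x^T (A^*) y. Since this holds for all x, y, we must have A^* = A^T. Therefore
A^* =
[[-2, -1],
 [-3, -2]].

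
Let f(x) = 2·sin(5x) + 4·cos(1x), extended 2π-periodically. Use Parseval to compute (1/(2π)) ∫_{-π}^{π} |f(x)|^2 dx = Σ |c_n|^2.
Σ |c_n|^2 = 10

Expand |f|^2 and use orthogonality of {sin(nx), cos(mx)} on [-π, π]:
  ∫_{-π}^{π} sin(nx)^2 dx = π, ∫ cos(mx)^2 dx = π, and cross terms integrate to 0.
So ∫_{-π}^{π} f(x)^2 dx = 2^2 · π + 4^2 · π = (4 + 16)π.
Divide by 2π: (4 + 16)/2 = 10.
By Parseval, this equals Σ |c_n|^2.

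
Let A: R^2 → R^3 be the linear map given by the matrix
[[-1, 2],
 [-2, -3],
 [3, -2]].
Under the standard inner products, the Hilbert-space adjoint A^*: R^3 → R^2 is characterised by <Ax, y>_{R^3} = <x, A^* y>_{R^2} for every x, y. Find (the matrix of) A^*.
A^* = A^T =
[[-1, -2, 3],
 [2, -3, -2]]

For real matrices with standard dot products, the defining identity <Ax, y> = <x, A^* y> gives (Ax)^T y = x^T (A^*) y, i.e. x^T A^T y = x^T (A^*) y. Since this holds for all x, y, we must have A^* = A^T. Therefore
A^* =
[[-1, -2, 3],
 [2, -3, -2]].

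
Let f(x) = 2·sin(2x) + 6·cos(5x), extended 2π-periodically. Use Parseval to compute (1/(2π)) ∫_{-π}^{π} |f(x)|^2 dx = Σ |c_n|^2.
Σ |c_n|^2 = 20

Expand |f|^2 and use orthogonality of {sin(nx), cos(mx)} on [-π, π]:
  ∫_{-π}^{π} sin(nx)^2 dx = π, ∫ cos(mx)^2 dx = π, and cross terms integrate to 0.
So ∫_{-π}^{π} f(x)^2 dx = 2^2 · π + 6^2 · π = (4 + 36)π.
Divide by 2π: (4 + 36)/2 = 20.
By Parseval, this equals Σ |c_n|^2.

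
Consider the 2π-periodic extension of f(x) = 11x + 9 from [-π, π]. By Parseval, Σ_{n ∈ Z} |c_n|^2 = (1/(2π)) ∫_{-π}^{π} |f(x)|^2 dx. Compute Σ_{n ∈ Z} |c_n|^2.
Σ |c_n|^2 = 121π^2/3 + 81

Expand and integrate term by term over [-π, π]:
  ∫ (11x)^2 dx = 121·(2π^3/3); ∫ 2·11·(9)·x dx = 0 (odd integrand); ∫ 9^2 dx = 81·2π.
So (1/(2π)) ∫_{-π}^{π} (11x + 9)^2 dx = 121π^2/3 + 81 = 121π^2/3 + 81.
Parseval ⇒ Σ |c_n|^2 = 121π^2/3 + 81.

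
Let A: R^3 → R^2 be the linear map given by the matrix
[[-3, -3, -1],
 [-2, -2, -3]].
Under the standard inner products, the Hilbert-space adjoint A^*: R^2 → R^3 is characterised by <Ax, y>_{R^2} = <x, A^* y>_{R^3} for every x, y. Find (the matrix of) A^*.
A^* = A^T =
[[-3, -2],
 [-3, -2],
 [-1, -3]]

For real matrices with standard dot products, the defining identity <Ax, y> = <x, A^* y> gives (Ax)^T y = x^T (A^*) y, i.e. x^T A^T y = x^T (A^*) y. Since this holds for all x, y, we must have A^* = A^T. Therefore
A^* =
[[-3, -2],
 [-3, -2],
 [-1, -3]].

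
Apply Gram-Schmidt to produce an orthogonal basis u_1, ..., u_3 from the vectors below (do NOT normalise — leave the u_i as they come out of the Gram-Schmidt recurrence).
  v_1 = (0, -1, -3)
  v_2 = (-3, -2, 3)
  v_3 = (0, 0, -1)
Orthogonal basis:
  u_1 = (0, -1, -3)
  u_2 = (-3, -27/10, 9/10)
  u_3 = (-3/19, 3/19, -1/19)

Apply the Gram-Schmidt recurrence
  u_1 = v_1
  u_i = v_i − Σ_{j<i} ((v_i · u_j) / (u_j · u_j)) · u_j.

Step by step this gives:
  u_1 = (0, -1, -3)
  u_2 = (-3, -27/10, 9/10)
  u_3 = (-3/19, 3/19, -1/19)

Orthogonality check:
  u_2 · u_1 = 0 (should be 0)
  u_3 · u_1 = 0 (should be 0)
  u_3 · u_2 = 0 (should be 0)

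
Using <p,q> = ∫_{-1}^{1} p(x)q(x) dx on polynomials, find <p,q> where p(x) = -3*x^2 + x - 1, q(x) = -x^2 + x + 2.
<p,q> = -82/15

Expand the product: p(x)·q(x) = 3*x^4 - 4*x^3 - 4*x^2 + x - 2.
∫_{-1}^{1} of each monomial x^k gives [2/(k+1) if k even, 0 if k odd]. Integrating term-by-term (or equivalently evaluating the antiderivative F(x) = 3*x^5/5 - x^4 - 4*x^3/3 + x^2/2 - 2*x at the endpoints):
  F(1) − F(−1) = -97/30 − (67/30) = -82/15.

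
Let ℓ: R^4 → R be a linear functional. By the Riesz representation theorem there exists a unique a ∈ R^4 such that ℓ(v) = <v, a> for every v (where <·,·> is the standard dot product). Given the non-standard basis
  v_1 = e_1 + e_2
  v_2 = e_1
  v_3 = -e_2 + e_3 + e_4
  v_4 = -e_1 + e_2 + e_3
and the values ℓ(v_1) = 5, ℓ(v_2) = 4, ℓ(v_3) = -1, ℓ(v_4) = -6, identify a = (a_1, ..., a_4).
a = (4, 1, -3, 3)

Write a = (a_1, ..., a_4) in the standard basis. For each basis vector v_i, ℓ(v_i) = <v_i, a> is a linear equation in the a_j's. Collect the n equations into a matrix system V a = ℓ, where row i of V is v_i (expressed in the standard basis). Since V is invertible (lower-triangular with 1s on the diagonal, up to permutation), solve by back-substitution:
  V =
[[1, 1, 0, 0],
 [1, 0, 0, 0],
 [0, -1, 1, 1],
 [-1, 1, 1, 0]]
  V a = (5, 4, -1, -6)
Solving gives a = (4, 1, -3, 3).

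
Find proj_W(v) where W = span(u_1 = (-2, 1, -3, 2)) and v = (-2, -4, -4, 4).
proj_W(v) = (-20/9, 10/9, -10/3, 20/9)

Set up U = [u_1 | ... | u_1] ∈ R^(4×1). The projector onto W = col(U) is P = U (U^T U)^(-1) U^T.
Compute U^T U =
  [18],
and U^T v = (20).
Solve U^T U · c = U^T v for the coefficients: c = (10/9). The projection is proj_W(v) = U c.
Check: (v - proj_W(v)) · u_1 = 0  (should be 0).
Result: proj_W(v) = (-20/9, 10/9, -10/3, 20/9).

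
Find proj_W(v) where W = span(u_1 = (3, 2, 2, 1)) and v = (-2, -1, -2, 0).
proj_W(v) = (-2, -4/3, -4/3, -2/3)

Set up U = [u_1 | ... | u_1] ∈ R^(4×1). The projector onto W = col(U) is P = U (U^T U)^(-1) U^T.
Compute U^T U =
  [18],
and U^T v = (-12).
Solve U^T U · c = U^T v for the coefficients: c = (-2/3). The projection is proj_W(v) = U c.
Check: (v - proj_W(v)) · u_1 = 0  (should be 0).
Result: proj_W(v) = (-2, -4/3, -4/3, -2/3).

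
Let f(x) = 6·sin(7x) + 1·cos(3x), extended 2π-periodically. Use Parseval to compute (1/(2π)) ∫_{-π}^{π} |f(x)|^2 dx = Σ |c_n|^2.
Σ |c_n|^2 = 37/2

Expand |f|^2 and use orthogonality of {sin(nx), cos(mx)} on [-π, π]:
  ∫_{-π}^{π} sin(nx)^2 dx = π, ∫ cos(mx)^2 dx = π, and cross terms integrate to 0.
So ∫_{-π}^{π} f(x)^2 dx = 6^2 · π + 1^2 · π = (36 + 1)π.
Divide by 2π: (36 + 1)/2 = 37/2.
By Parseval, this equals Σ |c_n|^2.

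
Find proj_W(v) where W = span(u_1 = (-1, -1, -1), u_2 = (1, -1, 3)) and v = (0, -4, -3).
proj_W(v) = (-7/3, -17/6, -11/6)

Set up U = [u_1 | ... | u_2] ∈ R^(3×2). The projector onto W = col(U) is P = U (U^T U)^(-1) U^T.
Compute U^T U =
  [3, -3]
  [-3, 11],
and U^T v = (7, -5).
Solve U^T U · c = U^T v for the coefficients: c = (31/12, 1/4). The projection is proj_W(v) = U c.
Check: (v - proj_W(v)) · u_1 = 0  (should be 0).
Check: (v - proj_W(v)) · u_2 = 0  (should be 0).
Result: proj_W(v) = (-7/3, -17/6, -11/6).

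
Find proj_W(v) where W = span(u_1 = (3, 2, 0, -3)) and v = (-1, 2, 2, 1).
proj_W(v) = (-3/11, -2/11, 0, 3/11)

Set up U = [u_1 | ... | u_1] ∈ R^(4×1). The projector onto W = col(U) is P = U (U^T U)^(-1) U^T.
Compute U^T U =
  [22],
and U^T v = (-2).
Solve U^T U · c = U^T v for the coefficients: c = (-1/11). The projection is proj_W(v) = U c.
Check: (v - proj_W(v)) · u_1 = 0  (should be 0).
Result: proj_W(v) = (-3/11, -2/11, 0, 3/11).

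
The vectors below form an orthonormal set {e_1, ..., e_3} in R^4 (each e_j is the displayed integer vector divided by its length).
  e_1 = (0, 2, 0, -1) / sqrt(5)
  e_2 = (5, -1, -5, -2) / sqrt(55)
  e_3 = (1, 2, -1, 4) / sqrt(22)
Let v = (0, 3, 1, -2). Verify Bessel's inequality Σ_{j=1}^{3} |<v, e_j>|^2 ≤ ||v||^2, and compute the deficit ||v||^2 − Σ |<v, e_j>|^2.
Σ |<v, e_j>|^2 = 27/2; ||v||^2 = 14; deficit = 1/2

Write each e_j = u_j / sqrt(<u_j, u_j>) where u_j is the displayed integer vector. Then <v, e_j> = <v, u_j> / sqrt(<u_j, u_j>), so |<v, e_j>|^2 = <v, u_j>^2 / <u_j, u_j>.
Coefficients: <v, e_1> = 8/sqrt(5), <v, e_2> = -4/sqrt(55), <v, e_3> = -3/sqrt(22).
Square and sum: Σ |<v, e_j>|^2 = 27/2.
Compute ||v||^2 = v·v = 14.
Deficit = 14 − 27/2 = 1/2 ≥ 0, confirming Bessel's inequality. (The deficit equals ||v − Σ <v,e_j> e_j||^2, the squared distance from v to span{e_j}.)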